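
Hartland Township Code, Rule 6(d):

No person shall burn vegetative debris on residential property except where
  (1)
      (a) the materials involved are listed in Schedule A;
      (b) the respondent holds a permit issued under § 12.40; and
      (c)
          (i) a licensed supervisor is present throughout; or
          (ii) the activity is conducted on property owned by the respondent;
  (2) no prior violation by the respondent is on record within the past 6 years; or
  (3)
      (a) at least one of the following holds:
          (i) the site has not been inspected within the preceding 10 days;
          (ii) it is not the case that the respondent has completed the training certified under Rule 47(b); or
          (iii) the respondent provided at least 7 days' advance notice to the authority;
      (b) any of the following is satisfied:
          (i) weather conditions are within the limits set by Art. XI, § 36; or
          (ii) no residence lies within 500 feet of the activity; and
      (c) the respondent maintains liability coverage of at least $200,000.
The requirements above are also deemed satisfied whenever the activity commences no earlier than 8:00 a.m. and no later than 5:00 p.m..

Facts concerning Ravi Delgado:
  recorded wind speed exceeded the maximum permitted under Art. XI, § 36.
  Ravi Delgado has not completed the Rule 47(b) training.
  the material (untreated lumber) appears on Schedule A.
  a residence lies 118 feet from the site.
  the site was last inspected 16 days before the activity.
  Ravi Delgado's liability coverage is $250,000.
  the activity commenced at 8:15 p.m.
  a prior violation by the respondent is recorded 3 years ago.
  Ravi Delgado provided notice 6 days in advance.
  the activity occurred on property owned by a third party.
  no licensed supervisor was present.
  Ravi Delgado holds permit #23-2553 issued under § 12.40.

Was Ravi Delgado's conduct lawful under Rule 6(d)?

No — unlawful.

(a) Schedule A material — satisfied.
(b) holds permit — holds.
(i) supervisor present — not satisfied.
(ii) own property — not met.
(c) = F OR F = false.
(1): T AND T AND F → false.
(2) no prior violation — not satisfied.
(i) not (site inspected) — met.
(ii) not (training certified) — satisfied.
(iii) ≥7 days' notice — fails.
So (a) is satisfied (T OR T OR F).
(i) weather ok — not met.
(ii) no residence in 500 ft — not met.
So (b) is not satisfied (F OR F).
(c) coverage ≥ $200,000 — met.
(3): T AND F AND T → false.
Overall: F OR F OR F → false.
Exception (start within hours) — not satisfied.
Result: main false OR exception false → false.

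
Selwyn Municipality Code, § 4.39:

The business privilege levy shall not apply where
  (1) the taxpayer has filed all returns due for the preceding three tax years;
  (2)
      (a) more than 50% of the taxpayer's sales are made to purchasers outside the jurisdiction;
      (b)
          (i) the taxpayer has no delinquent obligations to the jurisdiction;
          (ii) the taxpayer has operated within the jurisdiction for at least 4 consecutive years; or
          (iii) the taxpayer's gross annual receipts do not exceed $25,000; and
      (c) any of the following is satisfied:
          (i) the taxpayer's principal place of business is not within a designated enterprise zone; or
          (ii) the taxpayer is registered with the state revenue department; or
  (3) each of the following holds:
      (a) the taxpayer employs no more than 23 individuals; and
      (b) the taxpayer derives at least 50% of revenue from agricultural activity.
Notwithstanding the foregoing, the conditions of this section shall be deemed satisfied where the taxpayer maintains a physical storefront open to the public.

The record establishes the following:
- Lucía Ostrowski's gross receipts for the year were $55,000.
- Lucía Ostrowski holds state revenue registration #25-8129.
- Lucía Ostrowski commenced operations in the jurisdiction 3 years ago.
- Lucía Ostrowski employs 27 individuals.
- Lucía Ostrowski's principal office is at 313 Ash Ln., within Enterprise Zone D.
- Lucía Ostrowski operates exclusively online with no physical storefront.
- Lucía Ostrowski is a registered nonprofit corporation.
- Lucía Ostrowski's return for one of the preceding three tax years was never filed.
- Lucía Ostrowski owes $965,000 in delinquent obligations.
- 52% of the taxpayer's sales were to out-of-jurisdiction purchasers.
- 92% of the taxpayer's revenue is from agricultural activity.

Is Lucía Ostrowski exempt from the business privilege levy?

(1) returns current — not met.
(a) >50% out-of-jur. sales — holds.
(i) no delinquency — not met.
(ii) ≥ 4 yrs in jurisdiction — fails.
(iii) receipts ≤ $25,000 — not met.
So (b) is not satisfied (F OR F OR F).
(i) not (in enterprise zone) — not met.
(ii) state-registered — holds.
So (c) is satisfied (F OR T).
(2) = T AND F AND T = false.
(a) ≤ 23 employees — fails.
(b) ≥50% agricultural — met.
(3) = F AND T = false.
Overall = F OR F OR F = false.
Exception (has storefront) — not satisfied.
Result: main false OR exception false → false.

No — not exempt.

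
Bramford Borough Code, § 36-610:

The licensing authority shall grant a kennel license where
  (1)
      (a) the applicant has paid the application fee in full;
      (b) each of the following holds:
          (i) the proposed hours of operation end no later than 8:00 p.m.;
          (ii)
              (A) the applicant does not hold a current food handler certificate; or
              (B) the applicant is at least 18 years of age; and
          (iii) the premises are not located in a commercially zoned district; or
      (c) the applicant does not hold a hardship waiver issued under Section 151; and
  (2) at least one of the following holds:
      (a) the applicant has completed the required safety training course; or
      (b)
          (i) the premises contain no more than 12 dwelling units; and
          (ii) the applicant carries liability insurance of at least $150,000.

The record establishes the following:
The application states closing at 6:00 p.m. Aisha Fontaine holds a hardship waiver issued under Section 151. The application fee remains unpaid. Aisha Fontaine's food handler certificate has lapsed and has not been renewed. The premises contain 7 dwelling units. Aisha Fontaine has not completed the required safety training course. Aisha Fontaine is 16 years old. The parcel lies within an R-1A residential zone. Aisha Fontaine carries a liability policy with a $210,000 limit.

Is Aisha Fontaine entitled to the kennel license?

Yes — granted.

(a) fee paid — fails.
(i) closes by 8 p.m. — holds.
(A) not (food handler cert.) — holds.
(B) age ≥ 18 — fails.
So (ii) is satisfied (T OR F).
(iii) not (commercially zoned) — holds.
(b) = T AND T AND T = true.
(c) not (hardship waiver) — fails.
So (1) is satisfied (F OR T OR F).
(a) safety training — not met.
(i) ≤ 12 units — holds.
(ii) insurance ≥ $150,000 — holds.
(b): T AND T → true.
(2): F OR T → true.
So Overall is satisfied (T AND T).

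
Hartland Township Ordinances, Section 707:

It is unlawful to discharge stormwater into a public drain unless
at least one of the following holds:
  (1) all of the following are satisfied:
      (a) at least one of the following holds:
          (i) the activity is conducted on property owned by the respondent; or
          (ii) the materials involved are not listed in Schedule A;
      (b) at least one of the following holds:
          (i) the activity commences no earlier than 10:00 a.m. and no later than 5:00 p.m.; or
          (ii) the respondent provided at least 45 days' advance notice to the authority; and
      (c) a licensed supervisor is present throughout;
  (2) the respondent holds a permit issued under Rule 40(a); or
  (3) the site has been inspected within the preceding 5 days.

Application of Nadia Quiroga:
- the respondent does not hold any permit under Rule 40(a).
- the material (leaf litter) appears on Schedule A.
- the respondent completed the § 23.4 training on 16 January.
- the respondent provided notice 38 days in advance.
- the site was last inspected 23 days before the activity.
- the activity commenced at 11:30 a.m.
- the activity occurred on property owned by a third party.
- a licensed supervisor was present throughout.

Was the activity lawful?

No — unlawful.

(i) own property — not satisfied.
(ii) not (Schedule A material) — fails.
So (a) is not satisfied (F OR F).
(i) start within hours — satisfied.
(ii) ≥45 days' notice — not satisfied.
So (b) is satisfied (T OR F).
(c) supervisor present — met.
(1) = F AND T AND T = false.
(2) holds permit — not satisfied.
(3) site inspected — fails.
Overall = F OR F OR F = false.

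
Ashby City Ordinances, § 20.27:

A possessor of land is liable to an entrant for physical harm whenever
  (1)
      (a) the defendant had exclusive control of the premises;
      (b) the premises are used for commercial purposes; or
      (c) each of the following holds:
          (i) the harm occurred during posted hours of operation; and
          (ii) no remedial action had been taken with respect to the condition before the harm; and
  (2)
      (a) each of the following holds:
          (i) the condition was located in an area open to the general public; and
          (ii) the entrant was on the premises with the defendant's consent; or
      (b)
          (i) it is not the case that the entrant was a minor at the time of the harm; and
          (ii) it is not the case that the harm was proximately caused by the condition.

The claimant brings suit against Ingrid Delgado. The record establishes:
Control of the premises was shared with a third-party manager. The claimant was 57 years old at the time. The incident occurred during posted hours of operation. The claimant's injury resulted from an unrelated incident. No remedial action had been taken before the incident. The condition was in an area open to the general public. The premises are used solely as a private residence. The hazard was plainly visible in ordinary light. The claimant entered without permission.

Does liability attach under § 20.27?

(a) exclusive control — fails.
(b) commercial use — fails.
(i) during posted hours — met.
(ii) no remedial action — satisfied.
So (c) is satisfied (T AND T).
So (1) is satisfied (F OR F OR T).
(i) public area — holds.
(ii) consent to enter — fails.
(a) = T AND F = false.
(i) not (entrant a minor) — satisfied.
(ii) not (proximate cause) — met.
(b): T AND T → true.
(2) = F OR T = true.
So Overall is satisfied (T AND T).

Yes — liable.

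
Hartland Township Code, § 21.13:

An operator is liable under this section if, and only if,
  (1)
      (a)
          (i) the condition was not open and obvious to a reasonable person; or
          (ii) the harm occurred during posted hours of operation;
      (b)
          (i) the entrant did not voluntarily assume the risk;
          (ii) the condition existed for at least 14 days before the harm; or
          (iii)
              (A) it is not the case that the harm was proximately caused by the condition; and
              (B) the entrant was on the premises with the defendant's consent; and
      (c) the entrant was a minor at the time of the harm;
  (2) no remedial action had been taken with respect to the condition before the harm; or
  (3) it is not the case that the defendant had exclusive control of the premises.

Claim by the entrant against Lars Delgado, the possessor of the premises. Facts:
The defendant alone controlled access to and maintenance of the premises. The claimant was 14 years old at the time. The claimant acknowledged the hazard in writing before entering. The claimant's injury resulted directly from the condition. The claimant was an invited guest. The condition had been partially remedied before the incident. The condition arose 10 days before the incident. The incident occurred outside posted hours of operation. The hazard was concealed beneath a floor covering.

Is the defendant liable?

(i) not open/obvious — satisfied.
(ii) during posted hours — fails.
(a): T OR F → true.
(i) no assumed risk — not met.
(ii) condition ≥14 days old — fails.
(A) not (proximate cause) — fails.
(B) consent to enter — holds.
(iii) = F AND T = false.
(b): F OR F OR F → false.
(c) entrant a minor — met.
(1) = T AND F AND T = false.
(2) no remedial action — not met.
(3) not (exclusive control) — not met.
So Overall is not satisfied (F OR F OR F).

No — not liable.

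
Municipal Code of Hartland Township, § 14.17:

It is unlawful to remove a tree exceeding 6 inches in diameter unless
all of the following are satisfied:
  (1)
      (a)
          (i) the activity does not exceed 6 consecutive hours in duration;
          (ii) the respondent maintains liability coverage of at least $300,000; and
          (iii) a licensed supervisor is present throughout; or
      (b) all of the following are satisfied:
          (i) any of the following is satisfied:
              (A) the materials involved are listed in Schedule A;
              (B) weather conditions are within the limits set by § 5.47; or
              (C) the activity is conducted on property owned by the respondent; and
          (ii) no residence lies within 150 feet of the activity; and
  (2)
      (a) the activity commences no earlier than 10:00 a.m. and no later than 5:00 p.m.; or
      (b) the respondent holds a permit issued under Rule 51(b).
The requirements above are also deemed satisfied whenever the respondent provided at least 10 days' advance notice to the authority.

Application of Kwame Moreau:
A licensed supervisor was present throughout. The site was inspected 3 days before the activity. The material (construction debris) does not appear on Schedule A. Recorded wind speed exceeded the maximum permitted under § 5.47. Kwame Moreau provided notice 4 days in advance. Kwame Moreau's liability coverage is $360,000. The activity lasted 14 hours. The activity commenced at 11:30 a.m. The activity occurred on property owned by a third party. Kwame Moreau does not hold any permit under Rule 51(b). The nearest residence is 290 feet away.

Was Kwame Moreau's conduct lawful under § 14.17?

No — unlawful.

(i) ≤ 6 hrs duration — not met.
(ii) coverage ≥ $300,000 — satisfied.
(iii) supervisor present — holds.
(a): F AND T AND T → false.
(A) Schedule A material — not met.
(B) weather ok — fails.
(C) own property — fails.
So (i) is not satisfied (F OR F OR F).
(ii) no residence in 150 ft — met.
(b) = F AND T = false.
(1): F OR F → false.
(a) start within hours — satisfied.
(b) holds permit — not met.
So (2) is satisfied (T OR F).
So Overall is not satisfied (F AND T).
Exception (≥10 days' notice) — not satisfied.
Result: main false OR exception false → false.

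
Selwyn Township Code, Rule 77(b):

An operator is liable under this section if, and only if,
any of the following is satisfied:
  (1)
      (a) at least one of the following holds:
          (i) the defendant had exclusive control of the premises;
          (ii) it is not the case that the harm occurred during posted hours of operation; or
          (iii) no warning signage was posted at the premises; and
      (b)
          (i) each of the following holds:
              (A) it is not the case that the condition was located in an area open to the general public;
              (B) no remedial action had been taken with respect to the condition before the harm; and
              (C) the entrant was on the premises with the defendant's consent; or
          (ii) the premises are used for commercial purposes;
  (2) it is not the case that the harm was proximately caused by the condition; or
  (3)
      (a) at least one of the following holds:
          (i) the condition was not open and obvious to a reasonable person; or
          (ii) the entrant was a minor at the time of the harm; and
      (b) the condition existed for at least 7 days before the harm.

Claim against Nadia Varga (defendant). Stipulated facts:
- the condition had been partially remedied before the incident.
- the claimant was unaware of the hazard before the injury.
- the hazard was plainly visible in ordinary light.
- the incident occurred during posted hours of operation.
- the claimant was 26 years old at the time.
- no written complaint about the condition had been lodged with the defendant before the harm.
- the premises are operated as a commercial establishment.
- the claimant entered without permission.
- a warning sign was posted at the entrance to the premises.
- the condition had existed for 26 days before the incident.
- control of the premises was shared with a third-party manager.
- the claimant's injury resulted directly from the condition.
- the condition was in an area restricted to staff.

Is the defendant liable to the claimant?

No — not liable.

(i) exclusive control — fails.
(ii) not (during posted hours) — not met.
(iii) no signage posted — not satisfied.
So (a) is not satisfied (F OR F OR F).
(A) not (public area) — satisfied.
(B) no remedial action — not satisfied.
(C) consent to enter — not satisfied.
(i) = T AND F AND F = false.
(ii) commercial use — met.
So (b) is satisfied (F OR T).
(1) = F AND T = false.
(2) not (proximate cause) — not met.
(i) not open/obvious — not satisfied.
(ii) entrant a minor — not met.
(a): F OR F → false.
(b) condition ≥7 days old — holds.
So (3) is not satisfied (F AND T).
Overall = F OR F OR F = false.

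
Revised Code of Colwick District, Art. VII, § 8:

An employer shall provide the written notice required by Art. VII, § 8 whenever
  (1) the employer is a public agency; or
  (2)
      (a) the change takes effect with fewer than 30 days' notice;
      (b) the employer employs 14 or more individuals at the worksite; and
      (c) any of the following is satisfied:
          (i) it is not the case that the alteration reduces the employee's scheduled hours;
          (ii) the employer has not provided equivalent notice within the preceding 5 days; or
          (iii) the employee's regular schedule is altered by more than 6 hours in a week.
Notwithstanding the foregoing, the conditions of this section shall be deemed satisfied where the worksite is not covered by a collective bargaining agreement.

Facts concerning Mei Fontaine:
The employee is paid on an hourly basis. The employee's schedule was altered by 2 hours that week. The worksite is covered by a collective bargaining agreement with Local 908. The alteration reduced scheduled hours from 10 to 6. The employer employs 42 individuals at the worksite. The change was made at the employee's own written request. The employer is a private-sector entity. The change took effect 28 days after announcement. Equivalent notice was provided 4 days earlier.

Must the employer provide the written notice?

No — not required.

(1) public agency — not met.
(a) < 30 days' notice — holds.
(b) ≥ 14 at site — satisfied.
(i) not (hours reduced) — not satisfied.
(ii) no recent notice — not satisfied.
(iii) schedule shift > 6h — fails.
(c): F OR F OR F → false.
So (2) is not satisfied (T AND T AND F).
Overall: F OR F → false.
Exception (no CBA) — not satisfied.
Result: main false OR exception false → false.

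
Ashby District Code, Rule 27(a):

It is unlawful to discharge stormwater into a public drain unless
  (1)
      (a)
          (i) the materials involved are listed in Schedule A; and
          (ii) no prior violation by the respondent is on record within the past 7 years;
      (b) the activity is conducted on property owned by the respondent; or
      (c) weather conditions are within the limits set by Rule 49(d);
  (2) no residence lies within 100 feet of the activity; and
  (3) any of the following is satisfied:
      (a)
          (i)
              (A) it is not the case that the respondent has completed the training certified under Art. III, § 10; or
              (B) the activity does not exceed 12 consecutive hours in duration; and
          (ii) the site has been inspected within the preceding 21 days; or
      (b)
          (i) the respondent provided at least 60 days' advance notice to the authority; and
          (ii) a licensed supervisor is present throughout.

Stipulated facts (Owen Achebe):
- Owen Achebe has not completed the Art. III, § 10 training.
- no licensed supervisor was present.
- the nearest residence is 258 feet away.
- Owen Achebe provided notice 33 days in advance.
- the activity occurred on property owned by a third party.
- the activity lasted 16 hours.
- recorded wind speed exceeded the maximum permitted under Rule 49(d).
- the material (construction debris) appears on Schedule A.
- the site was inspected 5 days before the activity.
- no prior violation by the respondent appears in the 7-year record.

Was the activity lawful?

(i) Schedule A material — met.
(ii) no prior violation — met.
So (a) is satisfied (T AND T).
(b) own property — not satisfied.
(c) weather ok — fails.
So (1) is satisfied (T OR F OR F).
(2) no residence in 100 ft — satisfied.
(A) not (training certified) — holds.
(B) ≤ 12 hrs duration — not met.
(i): T OR F → true.
(ii) site inspected — met.
(a): T AND T → true.
(i) ≥60 days' notice — fails.
(ii) supervisor present — not met.
(b) = F AND F = false.
So (3) is satisfied (T OR F).
Overall: T AND T AND T → true.

Yes — lawful.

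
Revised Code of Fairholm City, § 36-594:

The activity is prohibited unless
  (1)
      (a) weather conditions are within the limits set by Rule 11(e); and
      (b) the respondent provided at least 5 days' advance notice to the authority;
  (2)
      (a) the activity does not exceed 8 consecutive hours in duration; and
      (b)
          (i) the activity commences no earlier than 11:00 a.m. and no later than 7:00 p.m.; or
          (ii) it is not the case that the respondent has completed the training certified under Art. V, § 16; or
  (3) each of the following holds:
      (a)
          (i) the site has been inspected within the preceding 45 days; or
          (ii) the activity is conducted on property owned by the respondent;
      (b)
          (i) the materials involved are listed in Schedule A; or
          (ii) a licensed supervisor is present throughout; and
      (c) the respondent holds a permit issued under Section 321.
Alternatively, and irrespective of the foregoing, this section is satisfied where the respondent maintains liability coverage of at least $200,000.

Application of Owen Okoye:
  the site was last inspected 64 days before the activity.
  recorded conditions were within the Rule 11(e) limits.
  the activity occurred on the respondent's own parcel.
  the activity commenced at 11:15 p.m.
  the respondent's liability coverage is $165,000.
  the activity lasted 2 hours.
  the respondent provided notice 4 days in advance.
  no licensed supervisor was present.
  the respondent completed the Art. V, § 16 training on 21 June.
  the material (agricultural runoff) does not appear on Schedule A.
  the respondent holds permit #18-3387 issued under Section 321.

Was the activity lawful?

(a) weather ok — holds.
(b) ≥5 days' notice — not satisfied.
(1): T AND F → false.
(a) ≤ 8 hrs duration — holds.
(i) start within hours — fails.
(ii) not (training certified) — not satisfied.
(b) = F OR F = false.
So (2) is not satisfied (T AND F).
(i) site inspected — not met.
(ii) own property — satisfied.
(a) = F OR T = true.
(i) Schedule A material — fails.
(ii) supervisor present — not satisfied.
So (b) is not satisfied (F OR F).
(c) holds permit — holds.
(3) = T AND F AND T = false.
Overall = F OR F OR F = false.
Exception (coverage ≥ $200,000) — not satisfied.
Result: main false OR exception false → false.

No — unlawful.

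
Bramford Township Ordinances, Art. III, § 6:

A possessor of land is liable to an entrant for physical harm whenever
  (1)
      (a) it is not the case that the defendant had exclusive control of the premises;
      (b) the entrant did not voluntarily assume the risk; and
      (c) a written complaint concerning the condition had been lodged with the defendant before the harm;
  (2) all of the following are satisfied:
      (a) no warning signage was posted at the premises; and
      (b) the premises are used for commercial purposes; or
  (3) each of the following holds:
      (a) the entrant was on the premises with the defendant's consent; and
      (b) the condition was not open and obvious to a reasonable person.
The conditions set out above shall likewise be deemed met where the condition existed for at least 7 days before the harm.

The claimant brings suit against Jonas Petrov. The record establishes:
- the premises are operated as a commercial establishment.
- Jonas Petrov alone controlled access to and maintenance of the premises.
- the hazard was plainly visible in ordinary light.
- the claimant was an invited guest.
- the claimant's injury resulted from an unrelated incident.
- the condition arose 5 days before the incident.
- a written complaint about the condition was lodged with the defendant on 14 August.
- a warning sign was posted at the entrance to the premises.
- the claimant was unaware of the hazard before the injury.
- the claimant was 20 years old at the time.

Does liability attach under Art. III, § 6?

(a) not (exclusive control) — not met.
(b) no assumed risk — met.
(c) complaint lodged — satisfied.
(1): F AND T AND T → false.
(a) no signage posted — not met.
(b) commercial use — satisfied.
(2) = F AND T = false.
(a) consent to enter — holds.
(b) not open/obvious — not met.
(3) = T AND F = false.
Overall: F OR F OR F → false.
Exception (condition ≥7 days old) — not satisfied.
Result: main false OR exception false → false.

No — not liable.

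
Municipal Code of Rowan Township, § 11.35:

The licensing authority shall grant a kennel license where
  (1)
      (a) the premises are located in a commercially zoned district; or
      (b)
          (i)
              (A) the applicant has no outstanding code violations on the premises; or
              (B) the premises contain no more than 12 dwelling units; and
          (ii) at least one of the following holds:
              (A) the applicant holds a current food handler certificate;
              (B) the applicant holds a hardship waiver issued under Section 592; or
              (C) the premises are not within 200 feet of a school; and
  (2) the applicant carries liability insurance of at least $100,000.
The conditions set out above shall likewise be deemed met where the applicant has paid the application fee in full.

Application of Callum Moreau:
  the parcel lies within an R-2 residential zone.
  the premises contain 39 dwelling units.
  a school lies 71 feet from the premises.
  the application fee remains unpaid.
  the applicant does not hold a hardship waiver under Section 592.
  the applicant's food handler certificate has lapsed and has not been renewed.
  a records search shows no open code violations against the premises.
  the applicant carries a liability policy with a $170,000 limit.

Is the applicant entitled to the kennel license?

(a) commercially zoned — not met.
(A) no code violations — holds.
(B) ≤ 12 units — fails.
(i) = T OR F = true.
(A) food handler cert. — not met.
(B) hardship waiver — not satisfied.
(C) ≥200 ft from school — not met.
(ii): F OR F OR F → false.
(b) = T AND F = false.
(1): F OR F → false.
(2) insurance ≥ $100,000 — satisfied.
Overall = F AND T = false.
Exception (fee paid) — not satisfied.
Result: main false OR exception false → false.

No — denied.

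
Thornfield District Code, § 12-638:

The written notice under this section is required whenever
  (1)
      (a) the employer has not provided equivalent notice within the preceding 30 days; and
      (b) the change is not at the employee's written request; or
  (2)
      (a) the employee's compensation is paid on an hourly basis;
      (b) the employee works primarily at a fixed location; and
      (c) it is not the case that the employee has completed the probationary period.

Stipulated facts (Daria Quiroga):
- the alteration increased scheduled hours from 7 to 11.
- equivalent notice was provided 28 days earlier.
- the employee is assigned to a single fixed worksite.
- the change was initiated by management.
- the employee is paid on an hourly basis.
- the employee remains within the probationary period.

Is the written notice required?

Yes — required.

(a) no recent notice — not met.
(b) not employee-requested — holds.
(1): F AND T → false.
(a) hourly-paid — met.
(b) fixed location — met.
(c) not (past probation) — holds.
So (2) is satisfied (T AND T AND T).
Overall: F OR T → true.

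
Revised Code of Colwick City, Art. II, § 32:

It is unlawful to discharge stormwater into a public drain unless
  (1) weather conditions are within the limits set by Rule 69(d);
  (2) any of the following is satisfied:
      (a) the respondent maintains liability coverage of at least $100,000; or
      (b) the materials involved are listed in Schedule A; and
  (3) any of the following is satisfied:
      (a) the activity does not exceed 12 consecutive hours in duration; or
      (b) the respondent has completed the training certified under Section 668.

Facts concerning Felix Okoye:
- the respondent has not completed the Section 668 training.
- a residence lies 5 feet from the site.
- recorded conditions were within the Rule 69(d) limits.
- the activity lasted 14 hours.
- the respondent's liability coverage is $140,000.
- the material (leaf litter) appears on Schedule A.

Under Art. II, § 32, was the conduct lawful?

No — unlawful.

(1) weather ok — holds.
(a) coverage ≥ $100,000 — satisfied.
(b) Schedule A material — satisfied.
(2): T OR T → true.
(a) ≤ 12 hrs duration — not met.
(b) training certified — not satisfied.
(3): F OR F → false.
Overall: T AND T AND F → false.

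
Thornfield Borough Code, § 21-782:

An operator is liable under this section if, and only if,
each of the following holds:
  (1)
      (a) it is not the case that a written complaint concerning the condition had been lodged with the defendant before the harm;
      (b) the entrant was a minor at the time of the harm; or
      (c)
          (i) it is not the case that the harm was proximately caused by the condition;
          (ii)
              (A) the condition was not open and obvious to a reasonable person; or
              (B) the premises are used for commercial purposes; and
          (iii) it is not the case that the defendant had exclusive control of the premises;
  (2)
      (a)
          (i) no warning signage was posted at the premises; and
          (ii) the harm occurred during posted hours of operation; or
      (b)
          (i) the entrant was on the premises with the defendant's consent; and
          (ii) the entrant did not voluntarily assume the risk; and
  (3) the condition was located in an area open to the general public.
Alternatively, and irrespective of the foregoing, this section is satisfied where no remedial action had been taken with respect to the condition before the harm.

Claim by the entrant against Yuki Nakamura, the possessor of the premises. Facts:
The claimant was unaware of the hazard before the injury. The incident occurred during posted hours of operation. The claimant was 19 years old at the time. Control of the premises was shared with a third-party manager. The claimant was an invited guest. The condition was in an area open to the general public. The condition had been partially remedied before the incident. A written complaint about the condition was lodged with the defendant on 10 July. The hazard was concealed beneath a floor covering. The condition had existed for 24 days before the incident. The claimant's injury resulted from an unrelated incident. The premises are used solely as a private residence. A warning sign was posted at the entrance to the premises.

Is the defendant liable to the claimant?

(a) not (complaint lodged) — not met.
(b) entrant a minor — fails.
(i) not (proximate cause) — holds.
(A) not open/obvious — met.
(B) commercial use — not met.
So (ii) is satisfied (T OR F).
(iii) not (exclusive control) — holds.
(c) = T AND T AND T = true.
(1) = F OR F OR T = true.
(i) no signage posted — not satisfied.
(ii) during posted hours — met.
(a) = F AND T = false.
(i) consent to enter — holds.
(ii) no assumed risk — met.
(b): T AND T → true.
So (2) is satisfied (F OR T).
(3) public area — satisfied.
Overall: T AND T AND T → true.
Exception (no remedial action) — not satisfied.
Result: main true OR exception false → true.

Yes — liable.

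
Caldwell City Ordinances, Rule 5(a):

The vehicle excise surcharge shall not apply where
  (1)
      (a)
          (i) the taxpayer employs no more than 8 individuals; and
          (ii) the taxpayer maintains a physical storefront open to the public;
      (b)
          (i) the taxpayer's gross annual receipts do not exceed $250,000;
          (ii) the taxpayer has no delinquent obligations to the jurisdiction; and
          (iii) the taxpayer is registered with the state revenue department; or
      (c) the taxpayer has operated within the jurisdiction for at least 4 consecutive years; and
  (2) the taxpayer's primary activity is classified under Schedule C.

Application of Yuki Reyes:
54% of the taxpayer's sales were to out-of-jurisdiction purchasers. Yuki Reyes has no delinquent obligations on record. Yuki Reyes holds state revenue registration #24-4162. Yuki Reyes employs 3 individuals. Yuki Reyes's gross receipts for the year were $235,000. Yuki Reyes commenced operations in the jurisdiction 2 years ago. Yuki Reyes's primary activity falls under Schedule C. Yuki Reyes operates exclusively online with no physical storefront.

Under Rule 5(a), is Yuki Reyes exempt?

(i) ≤ 8 employees — holds.
(ii) has storefront — not met.
(a) = T AND F = false.
(i) receipts ≤ $250,000 — holds.
(ii) no delinquency — met.
(iii) state-registered — satisfied.
(b) = T AND T AND T = true.
(c) ≥ 4 yrs in jurisdiction — not met.
So (1) is satisfied (F OR T OR F).
(2) Schedule C activity — holds.
Overall = T AND T = true.

Yes — exempt.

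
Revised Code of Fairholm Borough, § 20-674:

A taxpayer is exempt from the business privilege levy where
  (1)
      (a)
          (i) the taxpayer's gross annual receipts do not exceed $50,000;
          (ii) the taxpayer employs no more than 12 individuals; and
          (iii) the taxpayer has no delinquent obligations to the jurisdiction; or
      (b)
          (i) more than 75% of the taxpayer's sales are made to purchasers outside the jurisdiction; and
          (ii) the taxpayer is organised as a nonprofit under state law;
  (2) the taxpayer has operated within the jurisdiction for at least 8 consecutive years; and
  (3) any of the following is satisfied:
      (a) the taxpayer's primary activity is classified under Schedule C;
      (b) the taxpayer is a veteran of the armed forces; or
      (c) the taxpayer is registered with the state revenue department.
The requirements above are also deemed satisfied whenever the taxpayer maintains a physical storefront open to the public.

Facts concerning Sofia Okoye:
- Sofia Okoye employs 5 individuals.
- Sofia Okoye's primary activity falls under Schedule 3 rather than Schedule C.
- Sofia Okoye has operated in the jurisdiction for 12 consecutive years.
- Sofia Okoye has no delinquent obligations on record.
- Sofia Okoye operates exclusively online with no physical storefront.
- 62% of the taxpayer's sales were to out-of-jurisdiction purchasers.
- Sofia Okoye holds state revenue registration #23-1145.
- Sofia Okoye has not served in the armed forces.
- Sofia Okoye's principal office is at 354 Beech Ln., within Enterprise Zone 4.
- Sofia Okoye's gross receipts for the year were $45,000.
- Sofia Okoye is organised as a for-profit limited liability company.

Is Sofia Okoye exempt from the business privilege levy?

Yes — exempt.

(i) receipts ≤ $50,000 — holds.
(ii) ≤ 12 employees — met.
(iii) no delinquency — met.
(a): T AND T AND T → true.
(i) >75% out-of-jur. sales — not satisfied.
(ii) nonprofit — not met.
(b): F AND F → false.
(1): T OR F → true.
(2) ≥ 8 yrs in jurisdiction — holds.
(a) Schedule C activity — fails.
(b) veteran — not met.
(c) state-registered — met.
(3) = F OR F OR T = true.
So Overall is satisfied (T AND T AND T).
Exception (has storefront) — not satisfied.
Result: main true OR exception false → true.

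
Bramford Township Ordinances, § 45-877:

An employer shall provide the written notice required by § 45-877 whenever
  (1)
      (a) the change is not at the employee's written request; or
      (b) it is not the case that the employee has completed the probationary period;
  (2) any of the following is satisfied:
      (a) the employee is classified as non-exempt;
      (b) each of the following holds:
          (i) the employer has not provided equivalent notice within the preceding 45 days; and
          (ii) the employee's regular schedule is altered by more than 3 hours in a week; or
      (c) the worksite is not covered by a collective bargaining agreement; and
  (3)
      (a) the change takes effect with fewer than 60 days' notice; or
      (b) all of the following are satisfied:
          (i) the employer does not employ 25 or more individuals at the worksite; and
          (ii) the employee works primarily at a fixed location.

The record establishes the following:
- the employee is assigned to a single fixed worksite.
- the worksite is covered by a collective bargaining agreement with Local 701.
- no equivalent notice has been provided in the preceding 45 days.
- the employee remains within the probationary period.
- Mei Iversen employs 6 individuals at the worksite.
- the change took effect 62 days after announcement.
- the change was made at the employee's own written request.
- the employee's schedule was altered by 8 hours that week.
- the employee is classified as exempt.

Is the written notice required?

Yes — required.

(a) not employee-requested — not satisfied.
(b) not (past probation) — satisfied.
(1) = F OR T = true.
(a) non-exempt — not met.
(i) no recent notice — satisfied.
(ii) schedule shift > 3h — satisfied.
So (b) is satisfied (T AND T).
(c) no CBA — not met.
So (2) is satisfied (F OR T OR F).
(a) < 60 days' notice — not met.
(i) not (≥ 25 at site) — met.
(ii) fixed location — met.
(b): T AND T → true.
(3) = F OR T = true.
Overall = T AND T AND T = true.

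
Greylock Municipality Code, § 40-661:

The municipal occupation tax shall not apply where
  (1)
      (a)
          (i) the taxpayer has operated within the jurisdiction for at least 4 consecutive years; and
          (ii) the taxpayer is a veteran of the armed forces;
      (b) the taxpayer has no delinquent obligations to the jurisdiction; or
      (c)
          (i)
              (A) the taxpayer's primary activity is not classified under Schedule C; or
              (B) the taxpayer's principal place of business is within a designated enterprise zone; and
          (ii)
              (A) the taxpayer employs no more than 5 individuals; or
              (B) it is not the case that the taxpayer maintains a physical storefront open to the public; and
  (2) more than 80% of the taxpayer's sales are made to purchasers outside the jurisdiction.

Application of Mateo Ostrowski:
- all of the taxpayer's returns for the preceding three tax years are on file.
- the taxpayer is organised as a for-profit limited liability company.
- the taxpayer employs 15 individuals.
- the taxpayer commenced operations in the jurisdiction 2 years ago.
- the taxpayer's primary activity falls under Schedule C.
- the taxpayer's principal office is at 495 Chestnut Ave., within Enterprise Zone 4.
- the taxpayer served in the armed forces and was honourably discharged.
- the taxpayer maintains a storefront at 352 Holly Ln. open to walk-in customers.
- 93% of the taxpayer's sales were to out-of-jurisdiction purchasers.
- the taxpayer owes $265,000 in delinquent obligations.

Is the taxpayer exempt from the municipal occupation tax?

No — not exempt.

(i) ≥ 4 yrs in jurisdiction — fails.
(ii) veteran — holds.
(a): F AND T → false.
(b) no delinquency — fails.
(A) not (Schedule C activity) — fails.
(B) in enterprise zone — met.
So (i) is satisfied (F OR T).
(A) ≤ 5 employees — fails.
(B) not (has storefront) — fails.
(ii) = F OR F = false.
(c): T AND F → false.
(1) = F OR F OR F = false.
(2) >80% out-of-jur. sales — satisfied.
So Overall is not satisfied (F AND T).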